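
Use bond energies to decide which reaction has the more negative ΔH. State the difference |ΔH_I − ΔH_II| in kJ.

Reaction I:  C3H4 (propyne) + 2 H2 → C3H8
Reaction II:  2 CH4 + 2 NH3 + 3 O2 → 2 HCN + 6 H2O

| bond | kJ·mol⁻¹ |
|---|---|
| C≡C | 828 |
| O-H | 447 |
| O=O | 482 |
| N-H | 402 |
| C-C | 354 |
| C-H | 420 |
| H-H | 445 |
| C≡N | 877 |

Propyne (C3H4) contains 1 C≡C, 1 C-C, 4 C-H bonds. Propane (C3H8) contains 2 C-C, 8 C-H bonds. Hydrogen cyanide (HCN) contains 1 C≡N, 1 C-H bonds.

Reaction I:
  Bonds broken (reactants):
    C≡C: 1 × 828 = 828
    C-C: 1 × 354 = 354
    C-H: 4 × 420 = 1680
    H-H: 2 × 445 = 890
    Σ(broken) = 3752 kJ
  Bonds formed (products):
    C-C: 2 × 354 = 708
    C-H: 8 × 420 = 3360
    Σ(formed) = 4068 kJ
  ΔH_I = 3752 − 4068 = −316 kJ
Reaction II:
  Bonds broken (reactants):
    C-H: 8 × 420 = 3360
    N-H: 6 × 402 = 2412
    O=O: 3 × 482 = 1446
    Σ(broken) = 7218 kJ
  Bonds formed (products):
    C≡N: 2 × 877 = 1754
    C-H: 2 × 420 = 840
    O-H: 12 × 447 = 5364
    Σ(formed) = 7958 kJ
  ΔH_II = 7218 − 7958 = −740 kJ
ΔH_I − ΔH_II = +424 kJ, so reaction II has the more negative ΔH; |ΔH_I − ΔH_II| = 424 kJ.

Reaction II, by 424 kJ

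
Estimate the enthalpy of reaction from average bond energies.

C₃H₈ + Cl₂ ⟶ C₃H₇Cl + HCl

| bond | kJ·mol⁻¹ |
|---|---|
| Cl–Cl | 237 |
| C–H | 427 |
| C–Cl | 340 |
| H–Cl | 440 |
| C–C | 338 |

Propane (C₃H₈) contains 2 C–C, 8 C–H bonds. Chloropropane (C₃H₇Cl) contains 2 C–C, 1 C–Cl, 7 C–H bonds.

ΔH ≈ −116 kJ

Bonds broken (reactants):
  C–C: 2 × 338 = 676
  C–H: 8 × 427 = 3416
  Cl–Cl: 1 × 237 = 237
  Σ(broken) = 4329 kJ
Bonds formed (products):
  C–C: 2 × 338 = 676
  C–Cl: 1 × 340 = 340
  C–H: 7 × 427 = 2989
  H–Cl: 1 × 440 = 440
  Σ(formed) = 4445 kJ
ΔH = Σ(broken) − Σ(formed) = 4329 − 4445 = −116 kJ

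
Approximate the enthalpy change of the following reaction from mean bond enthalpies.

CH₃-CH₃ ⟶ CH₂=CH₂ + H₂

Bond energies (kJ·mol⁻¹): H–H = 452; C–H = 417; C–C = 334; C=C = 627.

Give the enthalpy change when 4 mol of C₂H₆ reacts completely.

Bonds broken (reactants):
  C–C: 1 × 334 = 334
  C–H: 6 × 417 = 2502
  Σ(broken) = 2836 kJ
Bonds formed (products):
  C–H: 4 × 417 = 1668
  C=C: 1 × 627 = 627
  H–H: 1 × 452 = 452
  Σ(formed) = 2747 kJ
ΔH = Σ(broken) − Σ(formed) = 2836 − 2747 = +89 kJ
For 4× the reaction as written: 4 × (+89) = +356 kJ

ΔH = +356 kJ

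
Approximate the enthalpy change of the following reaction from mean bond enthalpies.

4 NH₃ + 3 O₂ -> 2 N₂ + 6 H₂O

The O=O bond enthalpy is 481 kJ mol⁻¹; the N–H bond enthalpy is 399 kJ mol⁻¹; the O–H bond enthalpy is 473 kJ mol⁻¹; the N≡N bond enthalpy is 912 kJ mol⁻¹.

ΔH ≈ −1269 kJ

Bonds broken (reactants):
  N–H: 12 × 399 = 4788
  O=O: 3 × 481 = 1443
  Σ(broken) = 6231 kJ
Bonds formed (products):
  N≡N: 2 × 912 = 1824
  O–H: 12 × 473 = 5676
  Σ(formed) = 7500 kJ
ΔH = Σ(broken) − Σ(formed) = 6231 − 7500 = −1269 kJ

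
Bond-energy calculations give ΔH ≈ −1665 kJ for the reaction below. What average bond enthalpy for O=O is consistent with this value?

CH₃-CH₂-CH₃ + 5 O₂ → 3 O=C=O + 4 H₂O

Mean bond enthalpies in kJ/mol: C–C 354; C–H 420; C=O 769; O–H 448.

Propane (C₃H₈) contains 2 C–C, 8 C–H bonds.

D(O=O) ≈ 493 kJ/mol

Let D be the O=O bond energy.
Σ(broken) = 2×354 + 8×420 + 5×D = 4068 + 5D
Σ(formed) = 6×769 + 8×448 = 8198
ΔH = Σ(broken) − Σ(formed) = (4068 + 5D) − (8198) = −4130 + 5D
Setting this equal to −1665 kJ gives 5D = 2465, so D = 493 kJ/mol.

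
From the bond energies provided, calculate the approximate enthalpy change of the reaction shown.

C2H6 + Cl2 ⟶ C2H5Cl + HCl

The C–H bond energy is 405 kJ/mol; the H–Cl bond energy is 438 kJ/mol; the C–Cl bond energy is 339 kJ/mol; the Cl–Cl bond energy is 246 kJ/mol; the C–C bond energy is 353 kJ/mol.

Bonds broken (reactants):
  C–C: 1 × 353 = 353
  C–H: 6 × 405 = 2430
  Cl–Cl: 1 × 246 = 246
  Σ(broken) = 3029 kJ
Bonds formed (products):
  C–C: 1 × 353 = 353
  C–Cl: 1 × 339 = 339
  C–H: 5 × 405 = 2025
  H–Cl: 1 × 438 = 438
  Σ(formed) = 3155 kJ
ΔH = Σ(broken) − Σ(formed) = 3029 − 3155 = −126 kJ

ΔH ≈ −126 kJ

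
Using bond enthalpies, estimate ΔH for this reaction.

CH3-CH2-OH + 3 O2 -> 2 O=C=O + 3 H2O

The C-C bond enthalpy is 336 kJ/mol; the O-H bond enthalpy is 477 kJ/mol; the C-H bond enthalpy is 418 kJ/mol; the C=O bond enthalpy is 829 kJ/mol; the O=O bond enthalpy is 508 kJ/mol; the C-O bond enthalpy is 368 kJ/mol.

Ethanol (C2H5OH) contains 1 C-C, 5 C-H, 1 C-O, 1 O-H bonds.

Bonds broken (reactants):
  C-C: 1 × 336 = 336
  C-H: 5 × 418 = 2090
  C-O: 1 × 368 = 368
  O-H: 1 × 477 = 477
  O=O: 3 × 508 = 1524
  Σ(broken) = 4795 kJ
Bonds formed (products):
  C=O: 4 × 829 = 3316
  O-H: 6 × 477 = 2862
  Σ(formed) = 6178 kJ
ΔH = Σ(broken) − Σ(formed) = 4795 − 6178 = −1383 kJ

ΔH ≈ −1383 kJ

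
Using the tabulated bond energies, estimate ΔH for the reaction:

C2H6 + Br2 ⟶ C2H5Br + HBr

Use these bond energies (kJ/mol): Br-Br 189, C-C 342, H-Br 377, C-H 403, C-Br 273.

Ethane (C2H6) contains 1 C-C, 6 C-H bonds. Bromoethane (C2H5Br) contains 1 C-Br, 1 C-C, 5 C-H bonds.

Bonds broken (reactants):
  Br-Br: 1 × 189 = 189
  C-C: 1 × 342 = 342
  C-H: 6 × 403 = 2418
  Σ(broken) = 2949 kJ
Bonds formed (products):
  C-Br: 1 × 273 = 273
  C-C: 1 × 342 = 342
  C-H: 5 × 403 = 2015
  H-Br: 1 × 377 = 377
  Σ(formed) = 3007 kJ
ΔH = Σ(broken) − Σ(formed) = 2949 − 3007 = −58 kJ

ΔH ≈ −58 kJ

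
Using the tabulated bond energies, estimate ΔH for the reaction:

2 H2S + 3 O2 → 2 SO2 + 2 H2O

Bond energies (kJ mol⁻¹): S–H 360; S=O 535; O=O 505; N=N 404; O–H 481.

ΔH ≈ −1109 kJ

Bonds broken (reactants):
  O=O: 3 × 505 = 1515
  S–H: 4 × 360 = 1440
  Σ(broken) = 2955 kJ
Bonds formed (products):
  O–H: 4 × 481 = 1924
  S=O: 4 × 535 = 2140
  Σ(formed) = 4064 kJ
ΔH = Σ(broken) − Σ(formed) = 2955 − 4064 = −1109 kJ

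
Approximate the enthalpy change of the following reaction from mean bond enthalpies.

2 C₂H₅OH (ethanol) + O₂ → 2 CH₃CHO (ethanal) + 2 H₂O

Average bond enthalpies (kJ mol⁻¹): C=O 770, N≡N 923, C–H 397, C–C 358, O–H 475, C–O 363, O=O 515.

Bonds broken (reactants):
  C–C: 2 × 358 = 716
  C–H: 10 × 397 = 3970
  C–O: 2 × 363 = 726
  O–H: 2 × 475 = 950
  O=O: 1 × 515 = 515
  Σ(broken) = 6877 kJ
Bonds formed (products):
  C–C: 2 × 358 = 716
  C–H: 8 × 397 = 3176
  C=O: 2 × 770 = 1540
  O–H: 4 × 475 = 1900
  Σ(formed) = 7332 kJ
ΔH = Σ(broken) − Σ(formed) = 6877 − 7332 = −455 kJ

ΔH ≈ −455 kJ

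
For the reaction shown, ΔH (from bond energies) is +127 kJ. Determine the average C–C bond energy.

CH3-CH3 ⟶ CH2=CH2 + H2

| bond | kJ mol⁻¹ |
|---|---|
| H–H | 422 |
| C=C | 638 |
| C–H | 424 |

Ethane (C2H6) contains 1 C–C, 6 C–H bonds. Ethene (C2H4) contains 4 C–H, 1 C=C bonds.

D(C–C) ≈ 339 kJ/mol

Let D be the C–C bond energy.
Σ(broken) = 1×D + 6×424 = 2544 + D
Σ(formed) = 4×424 + 1×638 + 1×422 = 2756
ΔH = Σ(broken) − Σ(formed) = (2544 + D) − (2756) = −212 + D
Setting this equal to +127 kJ gives D = 339 kJ/mol.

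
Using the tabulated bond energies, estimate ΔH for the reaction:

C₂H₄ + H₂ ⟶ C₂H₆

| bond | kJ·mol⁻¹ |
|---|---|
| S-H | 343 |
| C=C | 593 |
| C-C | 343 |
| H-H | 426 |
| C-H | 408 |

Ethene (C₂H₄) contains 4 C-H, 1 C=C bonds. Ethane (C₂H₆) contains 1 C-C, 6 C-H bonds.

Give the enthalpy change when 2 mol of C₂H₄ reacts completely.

Bonds broken (reactants):
  C-H: 4 × 408 = 1632
  C=C: 1 × 593 = 593
  H-H: 1 × 426 = 426
  Σ(broken) = 2651 kJ
Bonds formed (products):
  C-C: 1 × 343 = 343
  C-H: 6 × 408 = 2448
  Σ(formed) = 2791 kJ
ΔH = Σ(broken) − Σ(formed) = 2651 − 2791 = −140 kJ
For 2× the reaction as written: 2 × (−140) = −280 kJ

ΔH = −280 kJ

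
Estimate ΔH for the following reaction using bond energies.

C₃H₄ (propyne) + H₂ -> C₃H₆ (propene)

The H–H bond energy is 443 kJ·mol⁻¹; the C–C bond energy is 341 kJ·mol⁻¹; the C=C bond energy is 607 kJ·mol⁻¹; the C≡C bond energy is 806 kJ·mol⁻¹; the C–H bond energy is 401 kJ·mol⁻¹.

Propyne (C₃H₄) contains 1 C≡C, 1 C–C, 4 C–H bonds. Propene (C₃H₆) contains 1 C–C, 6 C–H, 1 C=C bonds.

ΔH ≈ −160 kJ

Bonds broken (reactants):
  C≡C: 1 × 806 = 806
  C–C: 1 × 341 = 341
  C–H: 4 × 401 = 1604
  H–H: 1 × 443 = 443
  Σ(broken) = 3194 kJ
Bonds formed (products):
  C–C: 1 × 341 = 341
  C–H: 6 × 401 = 2406
  C=C: 1 × 607 = 607
  Σ(formed) = 3354 kJ
ΔH = Σ(broken) − Σ(formed) = 3194 − 3354 = −160 kJ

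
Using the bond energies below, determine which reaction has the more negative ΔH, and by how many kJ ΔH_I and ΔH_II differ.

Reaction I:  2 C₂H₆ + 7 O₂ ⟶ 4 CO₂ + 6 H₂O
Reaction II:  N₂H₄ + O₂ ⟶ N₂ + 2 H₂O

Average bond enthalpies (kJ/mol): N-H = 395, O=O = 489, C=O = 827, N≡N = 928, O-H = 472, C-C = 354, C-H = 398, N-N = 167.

Reaction I, by 2793 kJ

Reaction I:
  Bonds broken (reactants):
    C-C: 2 × 354 = 708
    C-H: 12 × 398 = 4776
    O=O: 7 × 489 = 3423
    Σ(broken) = 8907 kJ
  Bonds formed (products):
    C=O: 8 × 827 = 6616
    O-H: 12 × 472 = 5664
    Σ(formed) = 12280 kJ
  ΔH_I = 8907 − 12280 = −3373 kJ
Reaction II:
  Bonds broken (reactants):
    N-H: 4 × 395 = 1580
    N-N: 1 × 167 = 167
    O=O: 1 × 489 = 489
    Σ(broken) = 2236 kJ
  Bonds formed (products):
    N≡N: 1 × 928 = 928
    O-H: 4 × 472 = 1888
    Σ(formed) = 2816 kJ
  ΔH_II = 2236 − 2816 = −580 kJ
ΔH_I − ΔH_II = −2793 kJ, so reaction I has the more negative ΔH; |ΔH_I − ΔH_II| = 2793 kJ.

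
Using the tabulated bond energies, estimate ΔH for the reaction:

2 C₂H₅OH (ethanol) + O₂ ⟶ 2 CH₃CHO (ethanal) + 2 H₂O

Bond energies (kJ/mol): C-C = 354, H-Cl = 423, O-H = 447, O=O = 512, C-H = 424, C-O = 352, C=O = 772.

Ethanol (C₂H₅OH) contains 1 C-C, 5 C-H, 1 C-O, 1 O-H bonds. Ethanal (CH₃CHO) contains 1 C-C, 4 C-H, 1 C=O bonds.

Bonds broken (reactants):
  C-C: 2 × 354 = 708
  C-H: 10 × 424 = 4240
  C-O: 2 × 352 = 704
  O-H: 2 × 447 = 894
  O=O: 1 × 512 = 512
  Σ(broken) = 7058 kJ
Bonds formed (products):
  C-C: 2 × 354 = 708
  C-H: 8 × 424 = 3392
  C=O: 2 × 772 = 1544
  O-H: 4 × 447 = 1788
  Σ(formed) = 7432 kJ
ΔH = Σ(broken) − Σ(formed) = 7058 − 7432 = −374 kJ

ΔH ≈ −374 kJ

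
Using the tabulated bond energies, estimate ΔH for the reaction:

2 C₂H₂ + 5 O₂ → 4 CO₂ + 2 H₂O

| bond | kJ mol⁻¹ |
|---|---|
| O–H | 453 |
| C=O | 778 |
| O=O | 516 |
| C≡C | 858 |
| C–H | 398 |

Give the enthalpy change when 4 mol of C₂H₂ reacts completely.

Bonds broken (reactants):
  C≡C: 2 × 858 = 1716
  C–H: 4 × 398 = 1592
  O=O: 5 × 516 = 2580
  Σ(broken) = 5888 kJ
Bonds formed (products):
  C=O: 8 × 778 = 6224
  O–H: 4 × 453 = 1812
  Σ(formed) = 8036 kJ
ΔH = Σ(broken) − Σ(formed) = 5888 − 8036 = −2148 kJ
For 2× the reaction as written: 2 × (−2148) = −4296 kJ

ΔH = −4296 kJ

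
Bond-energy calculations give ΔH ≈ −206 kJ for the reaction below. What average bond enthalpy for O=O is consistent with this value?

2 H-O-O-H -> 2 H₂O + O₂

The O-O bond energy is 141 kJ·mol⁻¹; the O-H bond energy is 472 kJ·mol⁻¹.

D(O=O) ≈ 488 kJ/mol

Let D be the O=O bond energy.
Σ(broken) = 4×472 + 2×141 = 2170
Σ(formed) = 4×472 + 1×D = 1888 + D
ΔH = Σ(broken) − Σ(formed) = (2170) − (1888 + D) = +282 − D
Setting this equal to −206 kJ gives D = 488 kJ/mol.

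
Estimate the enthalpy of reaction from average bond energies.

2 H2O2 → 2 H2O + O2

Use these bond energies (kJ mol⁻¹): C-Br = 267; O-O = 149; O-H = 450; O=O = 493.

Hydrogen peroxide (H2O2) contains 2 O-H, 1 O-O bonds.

ΔH ≈ −195 kJ

Bonds broken (reactants):
  O-H: 4 × 450 = 1800
  O-O: 2 × 149 = 298
  Σ(broken) = 2098 kJ
Bonds formed (products):
  O-H: 4 × 450 = 1800
  O=O: 1 × 493 = 493
  Σ(formed) = 2293 kJ
ΔH = Σ(broken) − Σ(formed) = 2098 − 2293 = −195 kJ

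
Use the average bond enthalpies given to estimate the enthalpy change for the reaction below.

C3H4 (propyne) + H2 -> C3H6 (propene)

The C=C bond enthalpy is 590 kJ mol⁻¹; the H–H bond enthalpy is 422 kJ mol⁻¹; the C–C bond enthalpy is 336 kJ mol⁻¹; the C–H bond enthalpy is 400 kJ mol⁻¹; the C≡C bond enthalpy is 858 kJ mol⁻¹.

Bonds broken (reactants):
  C≡C: 1 × 858 = 858
  C–C: 1 × 336 = 336
  C–H: 4 × 400 = 1600
  H–H: 1 × 422 = 422
  Σ(broken) = 3216 kJ
Bonds formed (products):
  C–C: 1 × 336 = 336
  C–H: 6 × 400 = 2400
  C=C: 1 × 590 = 590
  Σ(formed) = 3326 kJ
ΔH = Σ(broken) − Σ(formed) = 3216 − 3326 = −110 kJ

ΔH ≈ −110 kJ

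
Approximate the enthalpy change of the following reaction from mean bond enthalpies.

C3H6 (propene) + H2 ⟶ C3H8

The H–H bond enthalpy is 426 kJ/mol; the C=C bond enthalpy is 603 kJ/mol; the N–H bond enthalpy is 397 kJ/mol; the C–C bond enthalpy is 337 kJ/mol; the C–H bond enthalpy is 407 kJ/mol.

Bonds broken (reactants):
  C–C: 1 × 337 = 337
  C–H: 6 × 407 = 2442
  C=C: 1 × 603 = 603
  H–H: 1 × 426 = 426
  Σ(broken) = 3808 kJ
Bonds formed (products):
  C–C: 2 × 337 = 674
  C–H: 8 × 407 = 3256
  Σ(formed) = 3930 kJ
ΔH = Σ(broken) − Σ(formed) = 3808 − 3930 = −122 kJ

ΔH ≈ −122 kJ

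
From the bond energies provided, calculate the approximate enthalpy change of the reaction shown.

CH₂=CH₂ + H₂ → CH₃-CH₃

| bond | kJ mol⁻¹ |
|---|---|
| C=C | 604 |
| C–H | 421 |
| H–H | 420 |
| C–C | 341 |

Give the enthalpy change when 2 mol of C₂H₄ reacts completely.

ΔH = −318 kJ

Bonds broken (reactants):
  C–H: 4 × 421 = 1684
  C=C: 1 × 604 = 604
  H–H: 1 × 420 = 420
  Σ(broken) = 2708 kJ
Bonds formed (products):
  C–C: 1 × 341 = 341
  C–H: 6 × 421 = 2526
  Σ(formed) = 2867 kJ
ΔH = Σ(broken) − Σ(formed) = 2708 − 2867 = −159 kJ
For 2× the reaction as written: 2 × (−159) = −318 kJ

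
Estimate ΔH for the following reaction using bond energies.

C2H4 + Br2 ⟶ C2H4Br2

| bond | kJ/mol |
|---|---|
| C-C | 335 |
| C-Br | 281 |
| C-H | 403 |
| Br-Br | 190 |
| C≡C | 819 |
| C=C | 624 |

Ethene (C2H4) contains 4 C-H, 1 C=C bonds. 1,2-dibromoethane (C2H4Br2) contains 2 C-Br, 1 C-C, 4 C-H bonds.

ΔH ≈ −83 kJ

Bonds broken (reactants):
  Br-Br: 1 × 190 = 190
  C-H: 4 × 403 = 1612
  C=C: 1 × 624 = 624
  Σ(broken) = 2426 kJ
Bonds formed (products):
  C-Br: 2 × 281 = 562
  C-C: 1 × 335 = 335
  C-H: 4 × 403 = 1612
  Σ(formed) = 2509 kJ
ΔH = Σ(broken) − Σ(formed) = 2426 − 2509 = −83 kJ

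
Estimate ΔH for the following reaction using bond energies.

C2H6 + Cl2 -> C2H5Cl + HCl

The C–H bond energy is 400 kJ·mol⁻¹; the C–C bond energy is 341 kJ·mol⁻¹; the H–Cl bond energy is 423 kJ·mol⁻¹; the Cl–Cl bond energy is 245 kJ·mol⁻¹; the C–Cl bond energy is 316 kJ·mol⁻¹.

Bonds broken (reactants):
  C–C: 1 × 341 = 341
  C–H: 6 × 400 = 2400
  Cl–Cl: 1 × 245 = 245
  Σ(broken) = 2986 kJ
Bonds formed (products):
  C–C: 1 × 341 = 341
  C–Cl: 1 × 316 = 316
  C–H: 5 × 400 = 2000
  H–Cl: 1 × 423 = 423
  Σ(formed) = 3080 kJ
ΔH = Σ(broken) − Σ(formed) = 2986 − 3080 = −94 kJ

ΔH ≈ −94 kJ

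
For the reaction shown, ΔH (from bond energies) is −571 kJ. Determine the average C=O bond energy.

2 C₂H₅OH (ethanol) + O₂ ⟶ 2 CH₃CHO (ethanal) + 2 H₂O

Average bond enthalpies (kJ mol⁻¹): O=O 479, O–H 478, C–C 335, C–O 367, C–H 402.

Let D be the C=O bond energy.
Σ(broken) = 2×335 + 10×402 + 2×367 + 2×478 + 1×479 = 6859
Σ(formed) = 2×335 + 8×402 + 2×D + 4×478 = 5798 + 2D
ΔH = Σ(broken) − Σ(formed) = (6859) − (5798 + 2D) = +1061 − 2D
Setting this equal to −571 kJ gives 2D = 1632, so D = 816 kJ/mol.

D(C=O) ≈ 816 kJ/mol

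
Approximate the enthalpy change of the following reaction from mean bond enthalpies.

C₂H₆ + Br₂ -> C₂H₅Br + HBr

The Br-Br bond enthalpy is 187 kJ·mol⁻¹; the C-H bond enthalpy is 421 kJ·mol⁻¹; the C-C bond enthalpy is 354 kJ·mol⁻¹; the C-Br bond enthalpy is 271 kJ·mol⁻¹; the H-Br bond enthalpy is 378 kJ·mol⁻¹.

ΔH ≈ −41 kJ

Bonds broken (reactants):
  Br-Br: 1 × 187 = 187
  C-C: 1 × 354 = 354
  C-H: 6 × 421 = 2526
  Σ(broken) = 3067 kJ
Bonds formed (products):
  C-Br: 1 × 271 = 271
  C-C: 1 × 354 = 354
  C-H: 5 × 421 = 2105
  H-Br: 1 × 378 = 378
  Σ(formed) = 3108 kJ
ΔH = Σ(broken) − Σ(formed) = 3067 − 3108 = −41 kJ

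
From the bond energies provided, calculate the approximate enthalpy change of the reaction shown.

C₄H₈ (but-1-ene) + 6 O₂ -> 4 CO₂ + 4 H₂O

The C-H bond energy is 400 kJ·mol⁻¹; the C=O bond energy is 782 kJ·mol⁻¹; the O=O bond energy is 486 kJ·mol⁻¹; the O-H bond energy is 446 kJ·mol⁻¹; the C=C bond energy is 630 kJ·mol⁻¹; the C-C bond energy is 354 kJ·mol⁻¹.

ΔH ≈ −2370 kJ

Bonds broken (reactants):
  C-C: 2 × 354 = 708
  C-H: 8 × 400 = 3200
  C=C: 1 × 630 = 630
  O=O: 6 × 486 = 2916
  Σ(broken) = 7454 kJ
Bonds formed (products):
  C=O: 8 × 782 = 6256
  O-H: 8 × 446 = 3568
  Σ(formed) = 9824 kJ
ΔH = Σ(broken) − Σ(formed) = 7454 − 9824 = −2370 kJ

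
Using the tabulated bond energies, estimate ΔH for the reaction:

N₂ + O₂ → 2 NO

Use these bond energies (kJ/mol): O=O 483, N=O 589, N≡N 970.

ΔH ≈ +275 kJ

Bonds broken (reactants):
  N≡N: 1 × 970 = 970
  O=O: 1 × 483 = 483
  Σ(broken) = 1453 kJ
Bonds formed (products):
  N=O: 2 × 589 = 1178
  Σ(formed) = 1178 kJ
ΔH = Σ(broken) − Σ(formed) = 1453 − 1178 = +275 kJ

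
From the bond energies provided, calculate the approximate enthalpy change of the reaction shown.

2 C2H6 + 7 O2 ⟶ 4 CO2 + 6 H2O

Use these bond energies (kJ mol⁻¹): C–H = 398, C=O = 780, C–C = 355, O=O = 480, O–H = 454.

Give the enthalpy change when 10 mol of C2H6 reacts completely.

ΔH = −14210 kJ

Bonds broken (reactants):
  C–C: 2 × 355 = 710
  C–H: 12 × 398 = 4776
  O=O: 7 × 480 = 3360
  Σ(broken) = 8846 kJ
Bonds formed (products):
  C=O: 8 × 780 = 6240
  O–H: 12 × 454 = 5448
  Σ(formed) = 11688 kJ
ΔH = Σ(broken) − Σ(formed) = 8846 − 11688 = −2842 kJ
For 5× the reaction as written: 5 × (−2842) = −14210 kJ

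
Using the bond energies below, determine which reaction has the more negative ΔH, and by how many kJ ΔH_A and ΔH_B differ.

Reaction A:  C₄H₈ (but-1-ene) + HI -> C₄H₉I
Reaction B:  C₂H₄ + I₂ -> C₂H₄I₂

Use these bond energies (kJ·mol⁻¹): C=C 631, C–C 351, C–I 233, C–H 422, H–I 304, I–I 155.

Reaction A:
  Bonds broken (reactants):
    C–C: 2 × 351 = 702
    C–H: 8 × 422 = 3376
    C=C: 1 × 631 = 631
    H–I: 1 × 304 = 304
    Σ(broken) = 5013 kJ
  Bonds formed (products):
    C–C: 3 × 351 = 1053
    C–H: 9 × 422 = 3798
    C–I: 1 × 233 = 233
    Σ(formed) = 5084 kJ
  ΔH_A = 5013 − 5084 = −71 kJ
Reaction B:
  Bonds broken (reactants):
    C–H: 4 × 422 = 1688
    C=C: 1 × 631 = 631
    I–I: 1 × 155 = 155
    Σ(broken) = 2474 kJ
  Bonds formed (products):
    C–C: 1 × 351 = 351
    C–H: 4 × 422 = 1688
    C–I: 2 × 233 = 466
    Σ(formed) = 2505 kJ
  ΔH_B = 2474 − 2505 = −31 kJ
ΔH_A − ΔH_B = −40 kJ, so reaction A has the more negative ΔH; |ΔH_A − ΔH_B| = 40 kJ.

Reaction A, by 40 kJ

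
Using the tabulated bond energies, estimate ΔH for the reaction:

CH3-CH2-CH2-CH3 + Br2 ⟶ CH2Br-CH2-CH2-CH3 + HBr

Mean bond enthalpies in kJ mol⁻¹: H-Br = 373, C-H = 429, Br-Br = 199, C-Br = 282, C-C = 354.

Bonds broken (reactants):
  Br-Br: 1 × 199 = 199
  C-C: 3 × 354 = 1062
  C-H: 10 × 429 = 4290
  Σ(broken) = 5551 kJ
Bonds formed (products):
  C-Br: 1 × 282 = 282
  C-C: 3 × 354 = 1062
  C-H: 9 × 429 = 3861
  H-Br: 1 × 373 = 373
  Σ(formed) = 5578 kJ
ΔH = Σ(broken) − Σ(formed) = 5551 − 5578 = −27 kJ

ΔH ≈ −27 kJ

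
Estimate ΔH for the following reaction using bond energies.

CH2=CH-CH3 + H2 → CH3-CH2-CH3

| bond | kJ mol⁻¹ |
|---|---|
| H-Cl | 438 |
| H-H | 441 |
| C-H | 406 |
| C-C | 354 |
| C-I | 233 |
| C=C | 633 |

ΔH ≈ −92 kJ

Bonds broken (reactants):
  C-C: 1 × 354 = 354
  C-H: 6 × 406 = 2436
  C=C: 1 × 633 = 633
  H-H: 1 × 441 = 441
  Σ(broken) = 3864 kJ
Bonds formed (products):
  C-C: 2 × 354 = 708
  C-H: 8 × 406 = 3248
  Σ(formed) = 3956 kJ
ΔH = Σ(broken) − Σ(formed) = 3864 − 3956 = −92 kJ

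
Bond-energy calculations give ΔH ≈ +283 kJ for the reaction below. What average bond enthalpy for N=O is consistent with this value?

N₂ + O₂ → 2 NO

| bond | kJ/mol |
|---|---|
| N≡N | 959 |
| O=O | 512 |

D(N=O) ≈ 594 kJ/mol

Let D be the N=O bond energy.
Σ(broken) = 1×959 + 1×512 = 1471
Σ(formed) = 2×D = 2D
ΔH = Σ(broken) − Σ(formed) = (1471) − (2D) = +1471 − 2D
Setting this equal to +283 kJ gives 2D = 1188, so D = 594 kJ/mol.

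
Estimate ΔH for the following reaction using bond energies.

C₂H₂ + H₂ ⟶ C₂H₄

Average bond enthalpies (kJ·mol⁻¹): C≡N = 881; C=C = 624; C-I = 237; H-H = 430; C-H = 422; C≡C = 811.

ΔH ≈ −227 kJ

Bonds broken (reactants):
  C≡C: 1 × 811 = 811
  C-H: 2 × 422 = 844
  H-H: 1 × 430 = 430
  Σ(broken) = 2085 kJ
Bonds formed (products):
  C-H: 4 × 422 = 1688
  C=C: 1 × 624 = 624
  Σ(formed) = 2312 kJ
ΔH = Σ(broken) − Σ(formed) = 2085 − 2312 = −227 kJ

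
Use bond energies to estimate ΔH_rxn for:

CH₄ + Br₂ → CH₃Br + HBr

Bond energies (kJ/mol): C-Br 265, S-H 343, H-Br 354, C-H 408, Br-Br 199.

Bonds broken (reactants):
  Br-Br: 1 × 199 = 199
  C-H: 4 × 408 = 1632
  Σ(broken) = 1831 kJ
Bonds formed (products):
  C-Br: 1 × 265 = 265
  C-H: 3 × 408 = 1224
  H-Br: 1 × 354 = 354
  Σ(formed) = 1843 kJ
ΔH = Σ(broken) − Σ(formed) = 1831 − 1843 = −12 kJ

ΔH ≈ −12 kJ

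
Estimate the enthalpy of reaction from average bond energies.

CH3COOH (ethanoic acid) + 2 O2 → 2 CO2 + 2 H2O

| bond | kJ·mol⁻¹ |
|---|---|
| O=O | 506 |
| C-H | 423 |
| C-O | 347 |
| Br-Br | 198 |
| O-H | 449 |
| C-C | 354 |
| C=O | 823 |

Bonds broken (reactants):
  C-C: 1 × 354 = 354
  C-H: 3 × 423 = 1269
  C-O: 1 × 347 = 347
  C=O: 1 × 823 = 823
  O-H: 1 × 449 = 449
  O=O: 2 × 506 = 1012
  Σ(broken) = 4254 kJ
Bonds formed (products):
  C=O: 4 × 823 = 3292
  O-H: 4 × 449 = 1796
  Σ(formed) = 5088 kJ
ΔH = Σ(broken) − Σ(formed) = 4254 − 5088 = −834 kJ

ΔH ≈ −834 kJ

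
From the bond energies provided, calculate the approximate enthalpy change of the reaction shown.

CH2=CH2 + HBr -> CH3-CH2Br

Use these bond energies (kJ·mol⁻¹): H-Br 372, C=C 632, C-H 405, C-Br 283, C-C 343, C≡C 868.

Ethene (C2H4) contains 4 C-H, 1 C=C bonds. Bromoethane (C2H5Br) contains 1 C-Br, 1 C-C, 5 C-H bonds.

ΔH ≈ −27 kJ

Bonds broken (reactants):
  C-H: 4 × 405 = 1620
  C=C: 1 × 632 = 632
  H-Br: 1 × 372 = 372
  Σ(broken) = 2624 kJ
Bonds formed (products):
  C-Br: 1 × 283 = 283
  C-C: 1 × 343 = 343
  C-H: 5 × 405 = 2025
  Σ(formed) = 2651 kJ
ΔH = Σ(broken) − Σ(formed) = 2624 − 2651 = −27 kJ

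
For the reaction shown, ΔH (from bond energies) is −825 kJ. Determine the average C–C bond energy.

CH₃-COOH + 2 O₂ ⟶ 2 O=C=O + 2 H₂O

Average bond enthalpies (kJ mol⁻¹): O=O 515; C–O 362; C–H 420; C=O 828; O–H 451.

D(C–C) ≈ 360 kJ/mol

Let D be the C–C bond energy.
Σ(broken) = 1×D + 3×420 + 1×362 + 1×828 + 1×451 + 2×515 = 3931 + D
Σ(formed) = 4×828 + 4×451 = 5116
ΔH = Σ(broken) − Σ(formed) = (3931 + D) − (5116) = −1185 + D
Setting this equal to −825 kJ gives D = 360 kJ/mol.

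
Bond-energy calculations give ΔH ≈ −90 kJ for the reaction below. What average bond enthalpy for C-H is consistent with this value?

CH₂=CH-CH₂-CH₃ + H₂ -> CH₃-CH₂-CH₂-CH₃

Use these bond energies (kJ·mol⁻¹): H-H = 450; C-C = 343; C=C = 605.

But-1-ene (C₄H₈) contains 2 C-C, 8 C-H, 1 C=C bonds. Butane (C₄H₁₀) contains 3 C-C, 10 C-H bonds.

Let D be the C-H bond energy.
Σ(broken) = 2×343 + 8×D + 1×605 + 1×450 = 1741 + 8D
Σ(formed) = 3×343 + 10×D = 1029 + 10D
ΔH = Σ(broken) − Σ(formed) = (1741 + 8D) − (1029 + 10D) = +712 − 2D
Setting this equal to −90 kJ gives 2D = 802, so D = 401 kJ/mol.

D(C-H) ≈ 401 kJ/mol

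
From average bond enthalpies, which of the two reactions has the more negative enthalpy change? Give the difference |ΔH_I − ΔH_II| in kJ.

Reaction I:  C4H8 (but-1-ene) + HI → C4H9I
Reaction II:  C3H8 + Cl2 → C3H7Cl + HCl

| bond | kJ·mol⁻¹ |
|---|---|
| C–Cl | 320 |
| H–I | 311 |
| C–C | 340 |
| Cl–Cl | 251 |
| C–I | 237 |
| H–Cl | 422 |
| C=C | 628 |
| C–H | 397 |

Reaction II, by 59 kJ

Reaction I:
  Bonds broken (reactants):
    C–C: 2 × 340 = 680
    C–H: 8 × 397 = 3176
    C=C: 1 × 628 = 628
    H–I: 1 × 311 = 311
    Σ(broken) = 4795 kJ
  Bonds formed (products):
    C–C: 3 × 340 = 1020
    C–H: 9 × 397 = 3573
    C–I: 1 × 237 = 237
    Σ(formed) = 4830 kJ
  ΔH_I = 4795 − 4830 = −35 kJ
Reaction II:
  Bonds broken (reactants):
    C–C: 2 × 340 = 680
    C–H: 8 × 397 = 3176
    Cl–Cl: 1 × 251 = 251
    Σ(broken) = 4107 kJ
  Bonds formed (products):
    C–C: 2 × 340 = 680
    C–Cl: 1 × 320 = 320
    C–H: 7 × 397 = 2779
    H–Cl: 1 × 422 = 422
    Σ(formed) = 4201 kJ
  ΔH_II = 4107 − 4201 = −94 kJ
ΔH_I − ΔH_II = +59 kJ, so reaction II has the more negative ΔH; |ΔH_I − ΔH_II| = 59 kJ.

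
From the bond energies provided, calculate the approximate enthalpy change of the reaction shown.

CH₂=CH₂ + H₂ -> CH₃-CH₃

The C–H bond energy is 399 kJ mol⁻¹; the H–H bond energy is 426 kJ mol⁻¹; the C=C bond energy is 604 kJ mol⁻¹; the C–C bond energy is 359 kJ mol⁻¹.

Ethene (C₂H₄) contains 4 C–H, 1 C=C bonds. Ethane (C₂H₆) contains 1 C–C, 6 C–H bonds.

Bonds broken (reactants):
  C–H: 4 × 399 = 1596
  C=C: 1 × 604 = 604
  H–H: 1 × 426 = 426
  Σ(broken) = 2626 kJ
Bonds formed (products):
  C–C: 1 × 359 = 359
  C–H: 6 × 399 = 2394
  Σ(formed) = 2753 kJ
ΔH = Σ(broken) − Σ(formed) = 2626 − 2753 = −127 kJ

ΔH ≈ −127 kJ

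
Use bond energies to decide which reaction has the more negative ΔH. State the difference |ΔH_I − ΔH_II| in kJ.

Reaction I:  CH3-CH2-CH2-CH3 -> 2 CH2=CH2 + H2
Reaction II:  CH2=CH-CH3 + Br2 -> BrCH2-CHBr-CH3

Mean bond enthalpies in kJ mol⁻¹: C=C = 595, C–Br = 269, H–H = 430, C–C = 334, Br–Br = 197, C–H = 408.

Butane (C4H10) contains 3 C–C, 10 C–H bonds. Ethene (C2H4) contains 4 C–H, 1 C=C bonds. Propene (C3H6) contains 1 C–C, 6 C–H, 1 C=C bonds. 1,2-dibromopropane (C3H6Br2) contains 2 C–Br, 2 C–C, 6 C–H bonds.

Reaction II, by 278 kJ

Reaction I:
  Bonds broken (reactants):
    C–C: 3 × 334 = 1002
    C–H: 10 × 408 = 4080
    Σ(broken) = 5082 kJ
  Bonds formed (products):
    C–H: 8 × 408 = 3264
    C=C: 2 × 595 = 1190
    H–H: 1 × 430 = 430
    Σ(formed) = 4884 kJ
  ΔH_I = 5082 − 4884 = +198 kJ
Reaction II:
  Bonds broken (reactants):
    Br–Br: 1 × 197 = 197
    C–C: 1 × 334 = 334
    C–H: 6 × 408 = 2448
    C=C: 1 × 595 = 595
    Σ(broken) = 3574 kJ
  Bonds formed (products):
    C–Br: 2 × 269 = 538
    C–C: 2 × 334 = 668
    C–H: 6 × 408 = 2448
    Σ(formed) = 3654 kJ
  ΔH_II = 3574 − 3654 = −80 kJ
ΔH_I − ΔH_II = +278 kJ, so reaction II has the more negative ΔH; |ΔH_I − ΔH_II| = 278 kJ.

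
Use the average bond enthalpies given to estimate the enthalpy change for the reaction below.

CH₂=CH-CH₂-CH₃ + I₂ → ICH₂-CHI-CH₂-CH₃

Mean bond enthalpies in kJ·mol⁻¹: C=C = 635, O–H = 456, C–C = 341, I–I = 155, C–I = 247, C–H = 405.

Bonds broken (reactants):
  C–C: 2 × 341 = 682
  C–H: 8 × 405 = 3240
  C=C: 1 × 635 = 635
  I–I: 1 × 155 = 155
  Σ(broken) = 4712 kJ
Bonds formed (products):
  C–C: 3 × 341 = 1023
  C–H: 8 × 405 = 3240
  C–I: 2 × 247 = 494
  Σ(formed) = 4757 kJ
ΔH = Σ(broken) − Σ(formed) = 4712 − 4757 = −45 kJ

ΔH ≈ −45 kJ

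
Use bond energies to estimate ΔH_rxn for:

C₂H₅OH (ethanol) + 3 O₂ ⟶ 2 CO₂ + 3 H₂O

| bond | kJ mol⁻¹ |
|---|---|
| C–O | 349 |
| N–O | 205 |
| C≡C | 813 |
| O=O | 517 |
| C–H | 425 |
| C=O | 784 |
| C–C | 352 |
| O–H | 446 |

ΔH ≈ −989 kJ

Bonds broken (reactants):
  C–C: 1 × 352 = 352
  C–H: 5 × 425 = 2125
  C–O: 1 × 349 = 349
  O–H: 1 × 446 = 446
  O=O: 3 × 517 = 1551
  Σ(broken) = 4823 kJ
Bonds formed (products):
  C=O: 4 × 784 = 3136
  O–H: 6 × 446 = 2676
  Σ(formed) = 5812 kJ
ΔH = Σ(broken) − Σ(formed) = 4823 − 5812 = −989 kJ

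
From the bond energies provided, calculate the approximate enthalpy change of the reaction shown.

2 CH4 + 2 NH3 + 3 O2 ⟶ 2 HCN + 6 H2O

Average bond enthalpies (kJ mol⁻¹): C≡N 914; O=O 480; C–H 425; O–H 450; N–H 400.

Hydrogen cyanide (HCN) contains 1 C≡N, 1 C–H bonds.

ΔH ≈ −838 kJ

Bonds broken (reactants):
  C–H: 8 × 425 = 3400
  N–H: 6 × 400 = 2400
  O=O: 3 × 480 = 1440
  Σ(broken) = 7240 kJ
Bonds formed (products):
  C≡N: 2 × 914 = 1828
  C–H: 2 × 425 = 850
  O–H: 12 × 450 = 5400
  Σ(formed) = 8078 kJ
ΔH = Σ(broken) − Σ(formed) = 7240 − 8078 = −838 kJ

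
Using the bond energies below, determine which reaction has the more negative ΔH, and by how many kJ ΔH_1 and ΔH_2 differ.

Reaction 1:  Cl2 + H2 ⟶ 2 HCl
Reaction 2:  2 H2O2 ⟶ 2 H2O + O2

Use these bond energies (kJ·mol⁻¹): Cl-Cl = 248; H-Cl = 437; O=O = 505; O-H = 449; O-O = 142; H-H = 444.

Reaction 2, by 39 kJ

Reaction 1:
  Bonds broken (reactants):
    Cl-Cl: 1 × 248 = 248
    H-H: 1 × 444 = 444
    Σ(broken) = 692 kJ
  Bonds formed (products):
    H-Cl: 2 × 437 = 874
    Σ(formed) = 874 kJ
  ΔH_1 = 692 − 874 = −182 kJ
Reaction 2:
  Bonds broken (reactants):
    O-H: 4 × 449 = 1796
    O-O: 2 × 142 = 284
    Σ(broken) = 2080 kJ
  Bonds formed (products):
    O-H: 4 × 449 = 1796
    O=O: 1 × 505 = 505
    Σ(formed) = 2301 kJ
  ΔH_2 = 2080 − 2301 = −221 kJ
ΔH_1 − ΔH_2 = +39 kJ, so reaction 2 has the more negative ΔH; |ΔH_1 − ΔH_2| = 39 kJ.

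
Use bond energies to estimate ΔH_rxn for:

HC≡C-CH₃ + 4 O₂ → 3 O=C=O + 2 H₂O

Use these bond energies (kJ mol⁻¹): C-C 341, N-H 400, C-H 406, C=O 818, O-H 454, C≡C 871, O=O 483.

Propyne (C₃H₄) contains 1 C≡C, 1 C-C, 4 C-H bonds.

ΔH ≈ −1956 kJ

Bonds broken (reactants):
  C≡C: 1 × 871 = 871
  C-C: 1 × 341 = 341
  C-H: 4 × 406 = 1624
  O=O: 4 × 483 = 1932
  Σ(broken) = 4768 kJ
Bonds formed (products):
  C=O: 6 × 818 = 4908
  O-H: 4 × 454 = 1816
  Σ(formed) = 6724 kJ
ΔH = Σ(broken) − Σ(formed) = 4768 − 6724 = −1956 kJ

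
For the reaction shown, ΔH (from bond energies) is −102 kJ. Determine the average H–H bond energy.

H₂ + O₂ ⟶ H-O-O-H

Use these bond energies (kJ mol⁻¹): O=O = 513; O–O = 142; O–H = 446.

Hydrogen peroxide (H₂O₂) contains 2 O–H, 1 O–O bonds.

Let D be the H–H bond energy.
Σ(broken) = 1×D + 1×513 = 513 + D
Σ(formed) = 2×446 + 1×142 = 1034
ΔH = Σ(broken) − Σ(formed) = (513 + D) − (1034) = −521 + D
Setting this equal to −102 kJ gives D = 419 kJ/mol.

D(H–H) ≈ 419 kJ/mol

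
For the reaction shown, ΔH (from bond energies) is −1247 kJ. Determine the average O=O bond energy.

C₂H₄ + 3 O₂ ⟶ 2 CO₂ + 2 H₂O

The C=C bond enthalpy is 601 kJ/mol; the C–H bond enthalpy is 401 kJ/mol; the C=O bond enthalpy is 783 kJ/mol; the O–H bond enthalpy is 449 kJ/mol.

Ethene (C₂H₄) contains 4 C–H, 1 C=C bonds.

D(O=O) ≈ 492 kJ/mol

Let D be the O=O bond energy.
Σ(broken) = 4×401 + 1×601 + 3×D = 2205 + 3D
Σ(formed) = 4×783 + 4×449 = 4928
ΔH = Σ(broken) − Σ(formed) = (2205 + 3D) − (4928) = −2723 + 3D
Setting this equal to −1247 kJ gives 3D = 1476, so D = 492 kJ/mol.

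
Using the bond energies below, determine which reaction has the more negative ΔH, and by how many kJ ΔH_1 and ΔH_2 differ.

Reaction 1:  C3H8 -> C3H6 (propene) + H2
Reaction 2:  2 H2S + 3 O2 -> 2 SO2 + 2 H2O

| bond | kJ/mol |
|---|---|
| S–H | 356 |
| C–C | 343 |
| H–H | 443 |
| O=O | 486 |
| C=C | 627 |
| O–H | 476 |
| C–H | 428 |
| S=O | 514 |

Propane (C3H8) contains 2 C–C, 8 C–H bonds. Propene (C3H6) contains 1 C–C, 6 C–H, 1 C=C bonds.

Reaction 1:
  Bonds broken (reactants):
    C–C: 2 × 343 = 686
    C–H: 8 × 428 = 3424
    Σ(broken) = 4110 kJ
  Bonds formed (products):
    C–C: 1 × 343 = 343
    C–H: 6 × 428 = 2568
    C=C: 1 × 627 = 627
    H–H: 1 × 443 = 443
    Σ(formed) = 3981 kJ
  ΔH_1 = 4110 − 3981 = +129 kJ
Reaction 2:
  Bonds broken (reactants):
    O=O: 3 × 486 = 1458
    S–H: 4 × 356 = 1424
    Σ(broken) = 2882 kJ
  Bonds formed (products):
    O–H: 4 × 476 = 1904
    S=O: 4 × 514 = 2056
    Σ(formed) = 3960 kJ
  ΔH_2 = 2882 − 3960 = −1078 kJ
ΔH_1 − ΔH_2 = +1207 kJ, so reaction 2 has the more negative ΔH; |ΔH_1 − ΔH_2| = 1207 kJ.

Reaction 2, by 1207 kJ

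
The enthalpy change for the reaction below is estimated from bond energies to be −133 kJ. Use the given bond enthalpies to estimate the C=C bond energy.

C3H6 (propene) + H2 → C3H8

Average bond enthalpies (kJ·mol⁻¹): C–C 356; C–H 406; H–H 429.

D(C=C) ≈ 606 kJ/mol

Let D be the C=C bond energy.
Σ(broken) = 1×356 + 6×406 + 1×D + 1×429 = 3221 + D
Σ(formed) = 2×356 + 8×406 = 3960
ΔH = Σ(broken) − Σ(formed) = (3221 + D) − (3960) = −739 + D
Setting this equal to −133 kJ gives D = 606 kJ/mol.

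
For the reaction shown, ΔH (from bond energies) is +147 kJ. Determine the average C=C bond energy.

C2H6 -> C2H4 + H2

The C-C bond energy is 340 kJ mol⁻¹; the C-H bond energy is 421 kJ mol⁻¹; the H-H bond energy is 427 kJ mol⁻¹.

D(C=C) ≈ 608 kJ/mol

Let D be the C=C bond energy.
Σ(broken) = 1×340 + 6×421 = 2866
Σ(formed) = 4×421 + 1×D + 1×427 = 2111 + D
ΔH = Σ(broken) − Σ(formed) = (2866) − (2111 + D) = +755 − D
Setting this equal to +147 kJ gives D = 608 kJ/mol.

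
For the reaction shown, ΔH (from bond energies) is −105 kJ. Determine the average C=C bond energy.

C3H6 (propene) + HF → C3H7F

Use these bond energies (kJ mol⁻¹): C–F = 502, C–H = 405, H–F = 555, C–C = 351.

Let D be the C=C bond energy.
Σ(broken) = 1×351 + 6×405 + 1×D + 1×555 = 3336 + D
Σ(formed) = 2×351 + 1×502 + 7×405 = 4039
ΔH = Σ(broken) − Σ(formed) = (3336 + D) − (4039) = −703 + D
Setting this equal to −105 kJ gives D = 598 kJ/mol.

D(C=C) ≈ 598 kJ/mol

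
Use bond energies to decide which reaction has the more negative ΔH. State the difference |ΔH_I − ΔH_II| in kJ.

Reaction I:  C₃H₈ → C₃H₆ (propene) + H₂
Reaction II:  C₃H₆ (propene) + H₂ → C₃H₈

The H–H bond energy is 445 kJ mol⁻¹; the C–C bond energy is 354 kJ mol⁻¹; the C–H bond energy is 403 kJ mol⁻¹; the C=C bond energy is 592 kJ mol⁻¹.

Reaction II, by 246 kJ

Reaction I:
  Bonds broken (reactants):
    C–C: 2 × 354 = 708
    C–H: 8 × 403 = 3224
    Σ(broken) = 3932 kJ
  Bonds formed (products):
    C–C: 1 × 354 = 354
    C–H: 6 × 403 = 2418
    C=C: 1 × 592 = 592
    H–H: 1 × 445 = 445
    Σ(formed) = 3809 kJ
  ΔH_I = 3932 − 3809 = +123 kJ
Reaction II:
  Bonds broken (reactants):
    C–C: 1 × 354 = 354
    C–H: 6 × 403 = 2418
    C=C: 1 × 592 = 592
    H–H: 1 × 445 = 445
    Σ(broken) = 3809 kJ
  Bonds formed (products):
    C–C: 2 × 354 = 708
    C–H: 8 × 403 = 3224
    Σ(formed) = 3932 kJ
  ΔH_II = 3809 − 3932 = −123 kJ
ΔH_I − ΔH_II = +246 kJ, so reaction II has the more negative ΔH; |ΔH_I − ΔH_II| = 246 kJ.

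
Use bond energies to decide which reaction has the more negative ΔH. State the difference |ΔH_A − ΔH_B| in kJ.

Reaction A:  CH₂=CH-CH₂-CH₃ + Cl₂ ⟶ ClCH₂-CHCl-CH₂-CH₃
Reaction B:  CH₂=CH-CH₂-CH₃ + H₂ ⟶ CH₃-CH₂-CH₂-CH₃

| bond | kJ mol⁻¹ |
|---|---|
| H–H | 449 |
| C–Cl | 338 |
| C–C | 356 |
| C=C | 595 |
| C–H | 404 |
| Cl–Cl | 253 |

Reaction A:
  Bonds broken (reactants):
    C–C: 2 × 356 = 712
    C–H: 8 × 404 = 3232
    C=C: 1 × 595 = 595
    Cl–Cl: 1 × 253 = 253
    Σ(broken) = 4792 kJ
  Bonds formed (products):
    C–C: 3 × 356 = 1068
    C–Cl: 2 × 338 = 676
    C–H: 8 × 404 = 3232
    Σ(formed) = 4976 kJ
  ΔH_A = 4792 − 4976 = −184 kJ
Reaction B:
  Bonds broken (reactants):
    C–C: 2 × 356 = 712
    C–H: 8 × 404 = 3232
    C=C: 1 × 595 = 595
    H–H: 1 × 449 = 449
    Σ(broken) = 4988 kJ
  Bonds formed (products):
    C–C: 3 × 356 = 1068
    C–H: 10 × 404 = 4040
    Σ(formed) = 5108 kJ
  ΔH_B = 4988 − 5108 = −120 kJ
ΔH_A − ΔH_B = −64 kJ, so reaction A has the more negative ΔH; |ΔH_A − ΔH_B| = 64 kJ.

Reaction A, by 64 kJ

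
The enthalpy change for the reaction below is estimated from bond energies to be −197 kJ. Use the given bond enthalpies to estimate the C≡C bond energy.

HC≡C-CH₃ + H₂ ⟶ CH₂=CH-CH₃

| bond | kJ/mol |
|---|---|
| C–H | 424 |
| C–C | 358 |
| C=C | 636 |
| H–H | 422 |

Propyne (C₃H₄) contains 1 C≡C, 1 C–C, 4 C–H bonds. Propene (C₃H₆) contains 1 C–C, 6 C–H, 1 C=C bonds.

Let D be the C≡C bond energy.
Σ(broken) = 1×D + 1×358 + 4×424 + 1×422 = 2476 + D
Σ(formed) = 1×358 + 6×424 + 1×636 = 3538
ΔH = Σ(broken) − Σ(formed) = (2476 + D) − (3538) = −1062 + D
Setting this equal to −197 kJ gives D = 865 kJ/mol.

D(C≡C) ≈ 865 kJ/mol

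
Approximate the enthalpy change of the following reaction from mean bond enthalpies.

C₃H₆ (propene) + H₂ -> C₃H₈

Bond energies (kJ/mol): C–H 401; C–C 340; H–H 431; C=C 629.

ΔH ≈ −82 kJ

Bonds broken (reactants):
  C–C: 1 × 340 = 340
  C–H: 6 × 401 = 2406
  C=C: 1 × 629 = 629
  H–H: 1 × 431 = 431
  Σ(broken) = 3806 kJ
Bonds formed (products):
  C–C: 2 × 340 = 680
  C–H: 8 × 401 = 3208
  Σ(formed) = 3888 kJ
ΔH = Σ(broken) − Σ(formed) = 3806 − 3888 = −82 kJ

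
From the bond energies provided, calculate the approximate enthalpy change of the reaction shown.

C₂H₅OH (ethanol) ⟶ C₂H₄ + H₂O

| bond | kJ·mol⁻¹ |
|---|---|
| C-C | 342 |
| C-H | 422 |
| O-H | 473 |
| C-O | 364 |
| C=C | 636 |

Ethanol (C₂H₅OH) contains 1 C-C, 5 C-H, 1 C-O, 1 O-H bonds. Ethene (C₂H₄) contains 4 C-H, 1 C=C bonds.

ΔH ≈ +19 kJ

Bonds broken (reactants):
  C-C: 1 × 342 = 342
  C-H: 5 × 422 = 2110
  C-O: 1 × 364 = 364
  O-H: 1 × 473 = 473
  Σ(broken) = 3289 kJ
Bonds formed (products):
  C-H: 4 × 422 = 1688
  C=C: 1 × 636 = 636
  O-H: 2 × 473 = 946
  Σ(formed) = 3270 kJ
ΔH = Σ(broken) − Σ(formed) = 3289 − 3270 = +19 kJ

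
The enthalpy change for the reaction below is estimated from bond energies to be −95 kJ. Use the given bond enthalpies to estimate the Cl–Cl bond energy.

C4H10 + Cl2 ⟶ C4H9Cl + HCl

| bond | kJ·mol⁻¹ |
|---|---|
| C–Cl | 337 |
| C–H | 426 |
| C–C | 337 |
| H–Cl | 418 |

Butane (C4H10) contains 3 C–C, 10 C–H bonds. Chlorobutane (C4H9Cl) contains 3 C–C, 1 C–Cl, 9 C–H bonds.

D(Cl–Cl) ≈ 234 kJ/mol

Let D be the Cl–Cl bond energy.
Σ(broken) = 3×337 + 10×426 + 1×D = 5271 + D
Σ(formed) = 3×337 + 1×337 + 9×426 + 1×418 = 5600
ΔH = Σ(broken) − Σ(formed) = (5271 + D) − (5600) = −329 + D
Setting this equal to −95 kJ gives D = 234 kJ/mol.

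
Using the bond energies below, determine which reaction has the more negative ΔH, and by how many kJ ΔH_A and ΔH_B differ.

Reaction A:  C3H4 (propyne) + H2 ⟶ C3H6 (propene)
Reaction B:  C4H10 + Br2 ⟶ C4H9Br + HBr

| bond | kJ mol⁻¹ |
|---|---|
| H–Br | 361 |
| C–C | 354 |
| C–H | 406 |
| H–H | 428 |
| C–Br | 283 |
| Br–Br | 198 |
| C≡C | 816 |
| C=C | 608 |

Reaction A, by 136 kJ

Reaction A:
  Bonds broken (reactants):
    C≡C: 1 × 816 = 816
    C–C: 1 × 354 = 354
    C–H: 4 × 406 = 1624
    H–H: 1 × 428 = 428
    Σ(broken) = 3222 kJ
  Bonds formed (products):
    C–C: 1 × 354 = 354
    C–H: 6 × 406 = 2436
    C=C: 1 × 608 = 608
    Σ(formed) = 3398 kJ
  ΔH_A = 3222 − 3398 = −176 kJ
Reaction B:
  Bonds broken (reactants):
    Br–Br: 1 × 198 = 198
    C–C: 3 × 354 = 1062
    C–H: 10 × 406 = 4060
    Σ(broken) = 5320 kJ
  Bonds formed (products):
    C–Br: 1 × 283 = 283
    C–C: 3 × 354 = 1062
    C–H: 9 × 406 = 3654
    H–Br: 1 × 361 = 361
    Σ(formed) = 5360 kJ
  ΔH_B = 5320 − 5360 = −40 kJ
ΔH_A − ΔH_B = −136 kJ, so reaction A has the more negative ΔH; |ΔH_A − ΔH_B| = 136 kJ.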